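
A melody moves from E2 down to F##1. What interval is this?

diminished 7th

Descending from E2 to F##1 is the same interval as ascending F##1 to E2.
F to E spans seven letter names (F-G-A-B-C-D-E), so the interval is some kind of seventh.
A major seventh would be 11 semitones; F##1 to E2 is 9, two semitones narrower, so the interval is diminished.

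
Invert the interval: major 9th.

minor 7th

First reduce the compound major ninth to its simple form, a major second.
Inverted interval numbers add to nine, so a second pairs with a seventh (2 + 7 = 9).
The quality also flips — major becomes minor — giving a minor seventh.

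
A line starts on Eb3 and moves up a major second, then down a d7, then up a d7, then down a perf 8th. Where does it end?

F2

Up a major second from Eb3: F3 (2 semitones up).
A diminished seventh down from F3 is G#2.
Up a diminished seventh from G#2: F3 (9 semitones up).
A perfect octave down from F3 is F2.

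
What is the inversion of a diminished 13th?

First reduce the compound diminished thirteenth to its simple form, a diminished sixth.
Inverted interval numbers add to nine, so a sixth pairs with a third (6 + 3 = 9).
Quality inverts too: diminished becomes augmented. That makes the inversion an augmented third.

augmented 3rd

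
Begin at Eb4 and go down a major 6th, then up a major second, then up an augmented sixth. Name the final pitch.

A major sixth down from Eb4 is Gb3.
Up a major second from Gb3: Ab3 (2 semitones up).
Ab3 up an augmented sixth → F#4 (10 semitones).

F#4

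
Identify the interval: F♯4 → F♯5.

F to F is the same letter name, plus an octave — that makes it an octave of some quality.
Counting semitones, F#4→F#5 is 12, which is the perfect octave.

perfect octave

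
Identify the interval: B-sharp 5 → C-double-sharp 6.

B to C spans two letter names (B-C) — that makes it a second of some quality.
B#5 to C##6 is 2 semitones, matching the major second exactly, so the quality is major.

M2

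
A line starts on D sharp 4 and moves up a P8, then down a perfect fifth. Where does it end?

Up a perfect octave from D#4: D#5 (12 semitones up).
D#5 down a perfect fifth → G#4 (7 semitones).

G sharp 4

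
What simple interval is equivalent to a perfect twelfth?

Each octave removed subtracts seven from the number: 12 − 7 = 5.
Quality carries through unchanged, so the simple form is a perfect fifth.

perfect fifth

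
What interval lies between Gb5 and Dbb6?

d5

G to D spans five letter names (G-A-B-C-D): a fifth.
Gb5 to Dbb6 spans 6 semitones — one semitone narrower than the perfect fifth (7) — giving a diminished fifth.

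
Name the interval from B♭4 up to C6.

major ninth

B to C spans two letter names (B-C), plus an octave — that makes it a ninth of some quality.
Counting semitones, Bb4→C6 is 14, which is the major ninth.
(Equivalently, a compound major second: a major second plus an octave.)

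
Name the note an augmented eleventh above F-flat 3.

Four letters up from F (plus an octave) reaches B.
An augmented eleventh spans 18 semitones, so from Fb3 the target pitch is Bb4.

B-flat 4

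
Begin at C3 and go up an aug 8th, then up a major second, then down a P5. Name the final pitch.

Up an augmented octave from C3: C#4 (13 semitones up).
C#4 up a major second → D#4 (2 semitones).
D#4 down a perfect fifth → G#3 (7 semitones).

G#3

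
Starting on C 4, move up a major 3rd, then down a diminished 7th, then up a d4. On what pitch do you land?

A major third up from C4 is E4.
Down a diminished seventh from E4: F##3 (9 semitones down).
Up a diminished fourth from F##3: B3 (4 semitones up).

B 3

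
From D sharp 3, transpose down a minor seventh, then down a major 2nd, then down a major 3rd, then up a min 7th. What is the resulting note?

Down a minor seventh from D#3: E#2 (10 semitones down).
A major second down from E#2 is D#2.
Down a major third from D#2: B1 (4 semitones down).
A minor seventh up from B1 is A2.

A 2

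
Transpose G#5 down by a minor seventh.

A#4

Seven letter names down from G: A.
Moving 10 semitones down from G#5 (the size of a minor seventh) reaches A#4.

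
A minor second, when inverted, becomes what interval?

M7

Inverted interval numbers add to nine, so a second pairs with a seventh (2 + 7 = 9).
The quality also flips — minor becomes major — giving a major seventh.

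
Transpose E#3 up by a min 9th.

F#4

The ninth's letter: E up two letter names plus an octave → F.
A minor ninth spans 13 semitones, so from E#3 the target pitch is F#4.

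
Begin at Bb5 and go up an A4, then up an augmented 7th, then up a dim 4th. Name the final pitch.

G#7

Up an augmented fourth from Bb5: E6 (6 semitones up).
E6 up an augmented seventh → D##7 (12 semitones).
A diminished fourth up from D##7 is G#7.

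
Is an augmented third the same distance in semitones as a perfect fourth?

Yes

An augmented third spans 5 semitones, and a perfect fourth also spans 5 semitones — they're enharmonic.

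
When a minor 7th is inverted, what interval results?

The rule of nine gives the new number: 9 − 7 = 2, so a seventh becomes a second.
And minor becomes major under inversion, so we get a major second.

M2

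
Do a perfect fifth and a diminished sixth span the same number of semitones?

Both span 7 semitones: a perfect fifth and a diminished sixth are the same chromatic distance.

Yes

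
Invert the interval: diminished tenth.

A6

First reduce the compound diminished tenth to its simple form, a diminished third.
The rule of nine gives the new number: 9 − 3 = 6, so a third becomes a sixth.
And diminished becomes augmented under inversion, so we get an augmented sixth.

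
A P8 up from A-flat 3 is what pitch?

A-flat 4

The letter stays A (same as the start), shifted an octave up.
Moving 12 semitones up from Ab3 (the size of a perfect octave) reaches Ab4.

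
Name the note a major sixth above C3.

Counting six letter names up from C lands on A.
A major sixth spans 9 semitones, so from C3 the target pitch is A3.

A3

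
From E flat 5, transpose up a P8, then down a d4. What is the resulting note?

B 5

A perfect octave up from Eb5 is Eb6.
Down a diminished fourth from Eb6: B5 (4 semitones down).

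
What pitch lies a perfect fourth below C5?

Counting four letter names down from C lands on G.
A perfect fourth is 5 semitones; 5 semitones down from C5 gives G4.

G4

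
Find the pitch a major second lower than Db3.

Two letter names down from D: C.
A major second spans 2 semitones, so from Db3 the target pitch is Cb3.

Cb3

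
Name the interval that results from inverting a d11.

First reduce the compound diminished eleventh to its simple form, a diminished fourth.
The rule of nine gives the new number: 9 − 4 = 5, so a fourth becomes a fifth.
Quality inverts too: diminished becomes augmented. That makes the inversion an augmented fifth.

A5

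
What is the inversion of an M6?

minor third

The rule of nine gives the new number: 9 − 6 = 3, so a sixth becomes a third.
Quality inverts too: major becomes minor. That makes the inversion a minor third.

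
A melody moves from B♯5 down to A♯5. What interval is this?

Descending from B#5 to A#5 is the same interval as ascending A#5 to B#5.
A to B spans two letter names (A-B): a second.
The major second spans 2 semitones, and A#5 to B#5 is exactly 2 semitones — so this is a major second.

major second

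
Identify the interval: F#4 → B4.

perfect 4th

F to B spans four letter names (F-G-A-B) — that makes it a fourth of some quality.
Counting semitones, F#4→B4 is 5, which is the perfect fourth.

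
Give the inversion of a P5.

P4

Inverted interval numbers add to nine, so a fifth pairs with a fourth (5 + 4 = 9).
Quality inverts too: perfect stays perfect. That makes the inversion a perfect fourth.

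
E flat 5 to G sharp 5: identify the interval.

E to G spans three letter names (E-F-G): a third.
Eb5 to G#5 spans 5 semitones — one semitone wider than the major third (4) — giving an augmented third.

augmented third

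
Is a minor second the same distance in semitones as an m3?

A minor second is 1 semitone but a minor third is 3 semitones — different sizes.

No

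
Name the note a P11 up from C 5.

Counting four letter names plus an octave up from C lands on F.
A perfect eleventh spans 17 semitones, so from C5 the target pitch is F6.

F 6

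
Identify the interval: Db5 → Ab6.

perfect 12th

D to A spans five letter names (D-E-F-G-A), plus an octave, so the interval is some kind of twelfth.
The perfect twelfth spans 19 semitones, and Db5 to Ab6 is exactly 19 semitones — so this is a perfect twelfth.
(Equivalently, a compound perfect fifth: a perfect fifth plus an octave.)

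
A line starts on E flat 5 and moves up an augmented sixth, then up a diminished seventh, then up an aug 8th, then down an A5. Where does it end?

Up an augmented sixth from Eb5: C#6 (10 semitones up).
A diminished seventh up from C#6 is Bb6.
Up an augmented octave from Bb6: B7 (13 semitones up).
B7 down an augmented fifth → Eb7 (8 semitones).

E flat 7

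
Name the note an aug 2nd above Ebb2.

Counting two letter names up from E lands on F.
Moving 3 semitones up from Ebb2 (the size of an augmented second) reaches F2.

F2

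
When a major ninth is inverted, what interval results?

minor seventh

First reduce the compound major ninth to its simple form, a major second.
The rule of nine gives the new number: 9 − 2 = 7, so a second becomes a seventh.
And major becomes minor under inversion, so we get a minor seventh.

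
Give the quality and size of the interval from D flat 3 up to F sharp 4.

D to F spans three letter names (D-E-F), plus an octave — that makes it a tenth of some quality.
A major tenth would be 16 semitones; Db3 to F#4 is 17, one semitone wider, so the interval is augmented.
(Equivalently, a compound augmented third: an augmented third plus an octave.)

augmented 10th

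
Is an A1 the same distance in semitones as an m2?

An augmented unison = 1 semitone = a minor second; enharmonically equal.

Yes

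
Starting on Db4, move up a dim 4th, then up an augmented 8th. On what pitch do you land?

Db4 up a diminished fourth → Gbb4 (4 semitones).
Up an augmented octave from Gbb4: Gb5 (13 semitones up).

Gb5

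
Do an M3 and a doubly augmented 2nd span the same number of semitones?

A major third = 4 semitones = a doubly augmented second; enharmonically equal.

Yes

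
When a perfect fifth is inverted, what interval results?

Inverted interval numbers add to nine, so a fifth pairs with a fourth (5 + 4 = 9).
Quality inverts too: perfect stays perfect. That makes the inversion a perfect fourth.

perfect fourth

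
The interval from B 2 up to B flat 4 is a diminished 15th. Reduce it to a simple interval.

Take out an octave (7 from the number): 15 − 7 = 8.
So a diminished fifteenth is an octave plus a diminished octave. The quality is unchanged.

d8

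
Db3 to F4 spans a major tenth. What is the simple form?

Subtracting seven from the interval number removes an octave: 10 − 7 = 3.
Quality carries through unchanged, so the simple form is a major third.

major 3rd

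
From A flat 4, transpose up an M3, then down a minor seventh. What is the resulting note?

Ab4 up a major third → C5 (4 semitones).
Down a minor seventh from C5: D4 (10 semitones down).

D 4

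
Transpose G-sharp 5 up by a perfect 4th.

The fourth takes the letter from G up to C.
A perfect fourth is 5 semitones; 5 semitones up from G#5 gives C#6.

C-sharp 6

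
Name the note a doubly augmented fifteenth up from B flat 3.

The letter stays B (same as the start), shifted two octaves up.
Moving 26 semitones up from Bb3 (the size of a doubly augmented fifteenth) reaches B#5.

B sharp 5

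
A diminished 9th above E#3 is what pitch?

Counting two letter names plus an octave up from E lands on F.
A diminished ninth is 12 semitones; 12 semitones up from E#3 gives F4.

F4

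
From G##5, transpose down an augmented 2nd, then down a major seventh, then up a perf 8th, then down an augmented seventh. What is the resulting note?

Abb4

Down an augmented second from G##5: F#5 (3 semitones down).
F#5 down a major seventh → G4 (11 semitones).
G4 up a perfect octave → G5 (12 semitones).
An augmented seventh down from G5 is Abb4.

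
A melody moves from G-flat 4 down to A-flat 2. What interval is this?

Descending from Gb4 to Ab2 is the same interval as ascending Ab2 to Gb4.
A to G spans seven letter names (A-B-C-D-E-F-G), plus an octave — that makes it a fourteenth of some quality.
Ab2 to Gb4 is 22 semitones, a half step short of the major fourteenth (23), so this is minor.
(Equivalently, a compound minor seventh: a minor seventh plus an octave.)

minor fourteenth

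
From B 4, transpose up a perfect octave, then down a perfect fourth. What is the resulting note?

F sharp 5

A perfect octave up from B4 is B5.
A perfect fourth down from B5 is F#5.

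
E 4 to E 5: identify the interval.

E to E is the same letter name, plus an octave: an octave.
The perfect octave spans 12 semitones, and E4 to E5 is exactly 12 semitones — so this is a perfect octave.

perfect 8th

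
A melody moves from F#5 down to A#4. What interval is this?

Descending from F#5 to A#4 is the same interval as ascending A#4 to F#5.
A to F spans six letter names (A-B-C-D-E-F), so the interval is some kind of sixth.
At 8 semitones, A#4→F#5 falls one short of a major sixth: minor.

minor sixth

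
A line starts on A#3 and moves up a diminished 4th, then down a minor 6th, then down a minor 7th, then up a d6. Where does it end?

Eb3

Up a diminished fourth from A#3: D4 (4 semitones up).
D4 down a minor sixth → F#3 (8 semitones).
F#3 down a minor seventh → G#2 (10 semitones).
Up a diminished sixth from G#2: Eb3 (7 semitones up).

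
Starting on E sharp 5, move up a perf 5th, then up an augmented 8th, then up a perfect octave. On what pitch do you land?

A perfect fifth up from E#5 is B#5.
Up an augmented octave from B#5: B##6 (13 semitones up).
Up a perfect octave from B##6: B##7 (12 semitones up).

B double-sharp 7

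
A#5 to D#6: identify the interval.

perfect fourth

A to D spans four letter names (A-B-C-D) — that makes it a fourth of some quality.
The perfect fourth spans 5 semitones, and A#5 to D#6 is exactly 5 semitones — so this is a perfect fourth.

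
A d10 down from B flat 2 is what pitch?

G sharp 1

The tenth's letter: B down three letter names plus an octave → G.
Moving 14 semitones down from Bb2 (the size of a diminished tenth) reaches G#1.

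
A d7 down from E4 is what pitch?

F##3

The seventh takes the letter from E down to F.
A diminished seventh is 9 semitones; 9 semitones down from E4 gives F##3.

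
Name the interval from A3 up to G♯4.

major seventh

A to G spans seven letter names (A-B-C-D-E-F-G) — that makes it a seventh of some quality.
The major seventh spans 11 semitones, and A3 to G#4 is exactly 11 semitones — so this is a major seventh.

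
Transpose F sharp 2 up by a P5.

Five letter names up from F: C.
Moving 7 semitones up from F#2 (the size of a perfect fifth) reaches C#3.

C sharp 3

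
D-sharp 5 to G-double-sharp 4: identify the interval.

diminished 5th

Descending from D#5 to G##4 is the same interval as ascending G##4 to D#5.
G to D spans five letter names (G-A-B-C-D): a fifth.
The perfect fifth is 7 semitones; here we have 6, one semitone narrower: diminished.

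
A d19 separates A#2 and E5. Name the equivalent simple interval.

diminished 5th

Subtracting seven from the interval number removes an octave: 19 − 14 = 5.
That makes a diminished nineteenth a compound diminished fifth — 2 octaves plus a diminished fifth.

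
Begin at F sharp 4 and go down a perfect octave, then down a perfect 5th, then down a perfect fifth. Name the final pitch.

F#4 down a perfect octave → F#3 (12 semitones).
Down a perfect fifth from F#3: B2 (7 semitones down).
Down a perfect fifth from B2: E2 (7 semitones down).

E 2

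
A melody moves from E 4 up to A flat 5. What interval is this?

E to A spans four letter names (E-F-G-A), plus an octave: an eleventh.
E4 to Ab5 spans 16 semitones — one semitone narrower than the perfect eleventh (17) — giving a diminished eleventh.
(Equivalently, a compound diminished fourth: a diminished fourth plus an octave.)

diminished eleventh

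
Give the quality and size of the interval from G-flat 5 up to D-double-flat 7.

G to D spans five letter names (G-A-B-C-D), plus an octave: a twelfth.
The perfect twelfth is 19 semitones; here we have 18, one semitone narrower: diminished.
(Equivalently, a compound diminished fifth: a diminished fifth plus an octave.)

diminished twelfth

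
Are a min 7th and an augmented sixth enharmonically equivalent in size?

A minor seventh spans 10 semitones, and an augmented sixth also spans 10 semitones — they're enharmonic.

Yes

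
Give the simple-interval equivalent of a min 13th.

minor sixth

Each octave removed subtracts seven from the number: 13 − 7 = 6.
That makes a minor thirteenth a compound minor sixth — an octave plus a minor sixth.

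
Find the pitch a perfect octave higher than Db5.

An octave keeps the letter name D, an octave up from D.
A perfect octave is 12 semitones; 12 semitones up from Db5 gives Db6.

Db6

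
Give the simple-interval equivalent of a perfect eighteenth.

perfect 4th

Each octave removed subtracts seven from the number: 18 − 14 = 4.
Quality carries through unchanged, so the simple form is a perfect fourth.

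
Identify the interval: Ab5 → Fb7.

A to F spans six letter names (A-B-C-D-E-F), plus an octave — that makes it a thirteenth of some quality.
At 20 semitones, Ab5→Fb7 falls one short of a major thirteenth: minor.
(Equivalently, a compound minor sixth: a minor sixth plus an octave.)

minor 13th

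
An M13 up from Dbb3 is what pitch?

Bbb4

The thirteenth's letter: D up six letter names plus an octave → B.
Moving 21 semitones up from Dbb3 (the size of a major thirteenth) reaches Bbb4.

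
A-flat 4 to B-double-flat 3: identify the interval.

Descending from Ab4 to Bbb3 is the same interval as ascending Bbb3 to Ab4.
B to A spans seven letter names (B-C-D-E-F-G-A): a seventh.
Counting semitones, Bbb3→Ab4 is 11, which is the major seventh.

major seventh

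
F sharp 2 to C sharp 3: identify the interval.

F to C spans five letter names (F-G-A-B-C) — that makes it a fifth of some quality.
Counting semitones, F#2→C#3 is 7, which is the perfect fifth.

perfect fifth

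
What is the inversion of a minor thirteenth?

First reduce the compound minor thirteenth to its simple form, a minor sixth.
Interval numbers invert to sum to nine: 6 + 3 = 9, so a sixth inverts to a third.
The quality also flips — minor becomes major — giving a major third.

major 3rd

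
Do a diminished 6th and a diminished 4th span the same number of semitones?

A diminished sixth spans 7 semitones; a diminished fourth spans 4 semitones. They differ by 3.

No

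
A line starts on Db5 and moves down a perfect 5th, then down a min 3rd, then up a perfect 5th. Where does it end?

Bb4

Db5 down a perfect fifth → Gb4 (7 semitones).
Gb4 down a minor third → Eb4 (3 semitones).
Up a perfect fifth from Eb4: Bb4 (7 semitones up).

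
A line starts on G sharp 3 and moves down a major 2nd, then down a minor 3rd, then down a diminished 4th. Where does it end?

G#3 down a major second → F#3 (2 semitones).
Down a minor third from F#3: D#3 (3 semitones down).
A diminished fourth down from D#3 is A##2.

A double-sharp 2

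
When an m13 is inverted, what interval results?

First reduce the compound minor thirteenth to its simple form, a minor sixth.
Interval numbers invert to sum to nine: 6 + 3 = 9, so a sixth inverts to a third.
The quality also flips — minor becomes major — giving a major third.

major 3rd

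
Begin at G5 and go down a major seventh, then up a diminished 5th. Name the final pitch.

Down a major seventh from G5: Ab4 (11 semitones down).
Ab4 up a diminished fifth → Ebb5 (6 semitones).

Ebb5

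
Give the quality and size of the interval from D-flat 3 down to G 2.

Descending from Db3 to G2 is the same interval as ascending G2 to Db3.
G to D spans five letter names (G-A-B-C-D), so the interval is some kind of fifth.
A perfect fifth would be 7 semitones; G2 to Db3 is 6, one semitone narrower, so the interval is diminished.

diminished fifth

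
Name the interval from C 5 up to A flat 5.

C to A spans six letter names (C-D-E-F-G-A): a sixth.
At 8 semitones, C5→Ab5 falls one short of a major sixth: minor.

minor sixth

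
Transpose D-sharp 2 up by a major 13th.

The thirteenth's letter: D up six letter names plus an octave → B.
A major thirteenth is 21 semitones; 21 semitones up from D#2 gives B#3.

B-sharp 3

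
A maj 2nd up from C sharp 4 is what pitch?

Two letter names up from C: D.
A major second is 2 semitones; 2 semitones up from C#4 gives D#4.

D sharp 4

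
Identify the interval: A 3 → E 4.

P5

A to E spans five letter names (A-B-C-D-E) — that makes it a fifth of some quality.
Counting semitones, A3→E4 is 7, which is the perfect fifth.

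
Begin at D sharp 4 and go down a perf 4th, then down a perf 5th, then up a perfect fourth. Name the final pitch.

G sharp 3

D#4 down a perfect fourth → A#3 (5 semitones).
A#3 down a perfect fifth → D#3 (7 semitones).
Up a perfect fourth from D#3: G#3 (5 semitones up).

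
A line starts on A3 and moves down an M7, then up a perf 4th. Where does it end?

A3 down a major seventh → Bb2 (11 semitones).
Bb2 up a perfect fourth → Eb3 (5 semitones).

Eb3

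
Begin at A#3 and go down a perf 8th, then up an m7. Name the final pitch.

A perfect octave down from A#3 is A#2.
A#2 up a minor seventh → G#3 (10 semitones).

G#3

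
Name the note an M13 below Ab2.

Cb1

The thirteenth's letter: A down six letter names plus an octave → C.
A major thirteenth is 21 semitones; 21 semitones down from Ab2 gives Cb1.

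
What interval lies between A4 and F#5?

major 6th

A to F spans six letter names (A-B-C-D-E-F), so the interval is some kind of sixth.
The major sixth spans 9 semitones, and A4 to F#5 is exactly 9 semitones — so this is a major sixth.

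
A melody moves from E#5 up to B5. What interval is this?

E to B spans five letter names (E-F-G-A-B): a fifth.
A perfect fifth would be 7 semitones; E#5 to B5 is 6, one semitone narrower, so the interval is diminished.

diminished fifth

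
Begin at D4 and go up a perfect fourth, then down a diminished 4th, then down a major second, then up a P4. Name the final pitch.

A perfect fourth up from D4 is G4.
A diminished fourth down from G4 is D#4.
D#4 down a major second → C#4 (2 semitones).
Up a perfect fourth from C#4: F#4 (5 semitones up).

F#4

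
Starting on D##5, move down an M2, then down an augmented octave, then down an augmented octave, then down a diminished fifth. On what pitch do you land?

A major second down from D##5 is C##5.
C##5 down an augmented octave → C#4 (13 semitones).
C#4 down an augmented octave → C3 (13 semitones).
C3 down a diminished fifth → F#2 (6 semitones).

F#2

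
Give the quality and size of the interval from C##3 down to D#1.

Descending from C##3 to D#1 is the same interval as ascending D#1 to C##3.
D to C spans seven letter names (D-E-F-G-A-B-C), plus an octave — that makes it a fourteenth of some quality.
The major fourteenth spans 23 semitones, and D#1 to C##3 is exactly 23 semitones — so this is a major fourteenth.
(Equivalently, a compound major seventh: a major seventh plus an octave.)

major 14th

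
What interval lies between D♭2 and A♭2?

D to A spans five letter names (D-E-F-G-A): a fifth.
Counting semitones, Db2→Ab2 is 7, which is the perfect fifth.

perfect 5th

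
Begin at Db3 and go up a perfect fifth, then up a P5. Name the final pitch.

Eb4

A perfect fifth up from Db3 is Ab3.
Up a perfect fifth from Ab3: Eb4 (7 semitones up).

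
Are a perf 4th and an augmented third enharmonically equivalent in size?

Yes

Both span 5 semitones: a perfect fourth and an augmented third are the same chromatic distance.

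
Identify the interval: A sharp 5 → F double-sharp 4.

Descending from A#5 to F##4 is the same interval as ascending F##4 to A#5.
F to A spans three letter names (F-G-A), plus an octave: a tenth.
F##4 to A#5 is 15 semitones, a half step short of the major tenth (16), so this is minor.
(Equivalently, a compound minor third: a minor third plus an octave.)

minor tenth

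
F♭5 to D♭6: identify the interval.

major sixth

F to D spans six letter names (F-G-A-B-C-D) — that makes it a sixth of some quality.
The major sixth spans 9 semitones, and Fb5 to Db6 is exactly 9 semitones — so this is a major sixth.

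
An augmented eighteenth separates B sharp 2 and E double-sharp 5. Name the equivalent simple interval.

A4

Take out 2 octaves (14 from the number): 18 − 14 = 4.
So an augmented eighteenth is 2 octaves plus an augmented fourth. The quality is unchanged.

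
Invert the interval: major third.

minor 6th

The rule of nine gives the new number: 9 − 3 = 6, so a third becomes a sixth.
The quality also flips — major becomes minor — giving a minor sixth.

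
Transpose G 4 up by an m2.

Counting two letter names up from G lands on A.
A minor second spans 1 semitone, so from G4 the target pitch is Ab4.

A flat 4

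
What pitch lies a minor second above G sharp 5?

The second takes the letter from G up to A.
A minor second spans 1 semitone, so from G#5 the target pitch is A5.

A 5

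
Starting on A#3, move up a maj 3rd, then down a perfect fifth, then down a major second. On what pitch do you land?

E#3

A#3 up a major third → C##4 (4 semitones).
A perfect fifth down from C##4 is F##3.
F##3 down a major second → E#3 (2 semitones).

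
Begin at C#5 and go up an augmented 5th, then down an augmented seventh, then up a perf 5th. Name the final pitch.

E5

Up an augmented fifth from C#5: G##5 (8 semitones up).
An augmented seventh down from G##5 is A4.
A4 up a perfect fifth → E5 (7 semitones).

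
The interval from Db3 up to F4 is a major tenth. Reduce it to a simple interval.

Take out an octave (7 from the number): 10 − 7 = 3.
That makes a major tenth a compound major third — an octave plus a major third.

major 3rd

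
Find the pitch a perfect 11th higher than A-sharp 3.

D-sharp 5

Four letters up from A (plus an octave) reaches D.
A perfect eleventh spans 17 semitones, so from A#3 the target pitch is D#5.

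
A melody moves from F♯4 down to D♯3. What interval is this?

minor tenth

Descending from F#4 to D#3 is the same interval as ascending D#3 to F#4.
D to F spans three letter names (D-E-F), plus an octave, so the interval is some kind of tenth.
At 15 semitones, D#3→F#4 falls one short of a major tenth: minor.
(Equivalently, a compound minor third: a minor third plus an octave.)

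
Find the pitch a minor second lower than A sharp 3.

The second takes the letter from A down to G.
A minor second is 1 semitone; 1 semitone down from A#3 gives G##3.

G double-sharp 3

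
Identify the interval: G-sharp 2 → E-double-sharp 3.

G to E spans six letter names (G-A-B-C-D-E) — that makes it a sixth of some quality.
The major sixth is 9 semitones; here we have 10, one semitone wider: augmented.

augmented sixth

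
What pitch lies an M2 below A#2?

G#2

Two letter names down from A: G.
A major second spans 2 semitones, so from A#2 the target pitch is G#2.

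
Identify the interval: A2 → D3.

A to D spans four letter names (A-B-C-D) — that makes it a fourth of some quality.
The perfect fourth spans 5 semitones, and A2 to D3 is exactly 5 semitones — so this is a perfect fourth.

perfect fourth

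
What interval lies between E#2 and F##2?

major second

E to F spans two letter names (E-F): a second.
The major second spans 2 semitones, and E#2 to F##2 is exactly 2 semitones — so this is a major second.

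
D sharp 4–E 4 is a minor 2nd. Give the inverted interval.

Inverted interval numbers add to nine, so a second pairs with a seventh (2 + 7 = 9).
The quality also flips — minor becomes major — giving a major seventh.

major 7th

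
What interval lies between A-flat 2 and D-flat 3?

A to D spans four letter names (A-B-C-D) — that makes it a fourth of some quality.
Ab2 to Db3 is 5 semitones, matching the perfect fourth exactly, so the quality is perfect.

perfect 4th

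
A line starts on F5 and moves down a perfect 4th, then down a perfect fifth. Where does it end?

F5 down a perfect fourth → C5 (5 semitones).
C5 down a perfect fifth → F4 (7 semitones).

F4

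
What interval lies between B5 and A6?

B to A spans seven letter names (B-C-D-E-F-G-A): a seventh.
B5 to A6 is 10 semitones, a half step short of the major seventh (11), so this is minor.

m7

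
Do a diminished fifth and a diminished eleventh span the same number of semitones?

A diminished fifth is 6 semitones but a diminished eleventh is 16 semitones — different sizes.

No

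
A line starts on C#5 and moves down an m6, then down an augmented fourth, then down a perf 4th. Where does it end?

A minor sixth down from C#5 is E#4.
An augmented fourth down from E#4 is B3.
B3 down a perfect fourth → F#3 (5 semitones).

F#3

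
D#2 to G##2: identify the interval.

D to G spans four letter names (D-E-F-G), so the interval is some kind of fourth.
The perfect fourth is 5 semitones; here we have 6, one semitone wider: augmented.

augmented 4th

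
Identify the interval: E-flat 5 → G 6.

E to G spans three letter names (E-F-G), plus an octave, so the interval is some kind of tenth.
Counting semitones, Eb5→G6 is 16, which is the major tenth.
(Equivalently, a compound major third: a major third plus an octave.)

M10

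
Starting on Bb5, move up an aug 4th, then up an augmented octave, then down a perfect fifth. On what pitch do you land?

Bb5 up an augmented fourth → E6 (6 semitones).
E6 up an augmented octave → E#7 (13 semitones).
A perfect fifth down from E#7 is A#6.

A#6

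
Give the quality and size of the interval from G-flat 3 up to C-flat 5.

P11

G to C spans four letter names (G-A-B-C), plus an octave, so the interval is some kind of eleventh.
The perfect eleventh spans 17 semitones, and Gb3 to Cb5 is exactly 17 semitones — so this is a perfect eleventh.
(Equivalently, a compound perfect fourth: a perfect fourth plus an octave.)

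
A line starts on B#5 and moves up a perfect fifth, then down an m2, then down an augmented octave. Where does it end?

E#5

B#5 up a perfect fifth → F##6 (7 semitones).
F##6 down a minor second → E##6 (1 semitone).
An augmented octave down from E##6 is E#5.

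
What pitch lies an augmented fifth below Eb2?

Abb1

Five letter names down from E: A.
Moving 8 semitones down from Eb2 (the size of an augmented fifth) reaches Abb1.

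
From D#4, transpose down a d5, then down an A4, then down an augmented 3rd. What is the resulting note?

Down a diminished fifth from D#4: G##3 (6 semitones down).
An augmented fourth down from G##3 is D#3.
D#3 down an augmented third → Bb2 (5 semitones).

Bb2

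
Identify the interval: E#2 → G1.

Descending from E#2 to G1 is the same interval as ascending G1 to E#2.
G to E spans six letter names (G-A-B-C-D-E) — that makes it a sixth of some quality.
A major sixth would be 9 semitones; G1 to E#2 is 10, one semitone wider, so the interval is augmented.

augmented sixth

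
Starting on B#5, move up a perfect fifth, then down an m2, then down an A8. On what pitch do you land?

A perfect fifth up from B#5 is F##6.
F##6 down a minor second → E##6 (1 semitone).
Down an augmented octave from E##6: E#5 (13 semitones down).

E#5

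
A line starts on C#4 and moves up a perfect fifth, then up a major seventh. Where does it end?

A perfect fifth up from C#4 is G#4.
Up a major seventh from G#4: F##5 (11 semitones up).

F##5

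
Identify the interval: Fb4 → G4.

A2

F to G spans two letter names (F-G): a second.
The major second is 2 semitones; here we have 3, one semitone wider: augmented.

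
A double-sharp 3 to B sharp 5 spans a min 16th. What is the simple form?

m2

Each octave removed subtracts seven from the number: 16 − 14 = 2.
So a minor sixteenth is 2 octaves plus a minor second. The quality is unchanged.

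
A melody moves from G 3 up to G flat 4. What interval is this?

diminished 8th

G to G is the same letter name, plus an octave, so the interval is some kind of octave.
G3 to Gb4 spans 11 semitones — one semitone narrower than the perfect octave (12) — giving a diminished octave.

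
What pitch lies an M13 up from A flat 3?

Six letters up from A (plus an octave) reaches F.
Moving 21 semitones up from Ab3 (the size of a major thirteenth) reaches F5.

F 5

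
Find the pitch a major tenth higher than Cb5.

Eb6

Three letters up from C (plus an octave) reaches E.
A major tenth is 16 semitones; 16 semitones up from Cb5 gives Eb6.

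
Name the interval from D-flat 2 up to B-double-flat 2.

D to B spans six letter names (D-E-F-G-A-B), so the interval is some kind of sixth.
A major sixth would be 9 semitones, but Db2 to Bbb2 is 8 — one semitone narrower, making it a minor sixth.

minor sixth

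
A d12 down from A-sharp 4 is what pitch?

The twelfth's letter: A down five letter names plus an octave → D.
A diminished twelfth is 18 semitones; 18 semitones down from A#4 gives D##3.

D-double-sharp 3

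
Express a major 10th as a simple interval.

Take out an octave (7 from the number): 10 − 7 = 3.
Quality carries through unchanged, so the simple form is a major third.

major 3rd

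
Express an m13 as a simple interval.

Subtracting seven from the interval number removes an octave: 13 − 7 = 6.
That makes a minor thirteenth a compound minor sixth — an octave plus a minor sixth.

minor sixth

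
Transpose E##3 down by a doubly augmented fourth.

B2

Four letter names down from E: B.
Moving 7 semitones down from E##3 (the size of a doubly augmented fourth) reaches B2.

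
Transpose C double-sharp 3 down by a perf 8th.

For an octave the letter name doesn't change: still C, an octave down.
Moving 12 semitones down from C##3 (the size of a perfect octave) reaches C##2.

C double-sharp 2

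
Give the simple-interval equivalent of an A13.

Each octave removed subtracts seven from the number: 13 − 7 = 6.
Quality carries through unchanged, so the simple form is an augmented sixth.

A6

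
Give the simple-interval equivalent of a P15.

Each octave removed subtracts seven from the number: 15 − 7 = 8.
So a perfect fifteenth is an octave plus a perfect octave. The quality is unchanged.

perfect octave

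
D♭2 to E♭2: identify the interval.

D to E spans two letter names (D-E): a second.
Counting semitones, Db2→Eb2 is 2, which is the major second.

major 2nd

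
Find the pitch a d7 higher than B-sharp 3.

The seventh takes the letter from B up to A.
A diminished seventh is 9 semitones; 9 semitones up from B#3 gives A4.

A 4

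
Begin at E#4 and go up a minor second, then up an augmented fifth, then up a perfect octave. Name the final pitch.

E#4 up a minor second → F#4 (1 semitone).
Up an augmented fifth from F#4: C##5 (8 semitones up).
Up a perfect octave from C##5: C##6 (12 semitones up).

C##6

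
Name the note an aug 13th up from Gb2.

Counting six letter names plus an octave up from G lands on E.
An augmented thirteenth spans 22 semitones, so from Gb2 the target pitch is E4.

E4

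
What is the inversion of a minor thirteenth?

M3

First reduce the compound minor thirteenth to its simple form, a minor sixth.
Inverted interval numbers add to nine, so a sixth pairs with a third (6 + 3 = 9).
Quality inverts too: minor becomes major. That makes the inversion a major third.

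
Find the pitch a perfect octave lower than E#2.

E#1

The letter stays E (same as the start), shifted an octave down.
A perfect octave is 12 semitones; 12 semitones down from E#2 gives E#1.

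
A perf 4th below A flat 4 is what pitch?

E flat 4

Four letter names down from A: E.
A perfect fourth is 5 semitones; 5 semitones down from Ab4 gives Eb4.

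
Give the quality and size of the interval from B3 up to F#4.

B to F spans five letter names (B-C-D-E-F) — that makes it a fifth of some quality.
Counting semitones, B3→F#4 is 7, which is the perfect fifth.

P5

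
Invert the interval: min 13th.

major 3rd

First reduce the compound minor thirteenth to its simple form, a minor sixth.
Interval numbers invert to sum to nine: 6 + 3 = 9, so a sixth inverts to a third.
And minor becomes major under inversion, so we get a major third.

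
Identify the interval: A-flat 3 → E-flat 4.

A to E spans five letter names (A-B-C-D-E): a fifth.
Counting semitones, Ab3→Eb4 is 7, which is the perfect fifth.

perfect fifth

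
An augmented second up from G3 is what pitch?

Counting two letter names up from G lands on A.
An augmented second spans 3 semitones, so from G3 the target pitch is A#3.

A#3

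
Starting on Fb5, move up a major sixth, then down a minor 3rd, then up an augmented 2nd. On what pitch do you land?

C#6

Up a major sixth from Fb5: Db6 (9 semitones up).
Down a minor third from Db6: Bb5 (3 semitones down).
An augmented second up from Bb5 is C#6.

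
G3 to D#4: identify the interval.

G to D spans five letter names (G-A-B-C-D) — that makes it a fifth of some quality.
A perfect fifth would be 7 semitones; G3 to D#4 is 8, one semitone wider, so the interval is augmented.

A5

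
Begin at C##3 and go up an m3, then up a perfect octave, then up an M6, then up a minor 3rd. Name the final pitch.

C##3 up a minor third → E#3 (3 semitones).
A perfect octave up from E#3 is E#4.
A major sixth up from E#4 is C##5.
C##5 up a minor third → E#5 (3 semitones).

E#5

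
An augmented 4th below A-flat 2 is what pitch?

E-double-flat 2

Counting four letter names down from A lands on E.
Moving 6 semitones down from Ab2 (the size of an augmented fourth) reaches Ebb2.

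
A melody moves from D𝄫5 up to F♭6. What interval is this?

major 10th

D to F spans three letter names (D-E-F), plus an octave: a tenth.
The major tenth spans 16 semitones, and Dbb5 to Fb6 is exactly 16 semitones — so this is a major tenth.
(Equivalently, a compound major third: a major third plus an octave.)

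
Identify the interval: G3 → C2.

Descending from G3 to C2 is the same interval as ascending C2 to G3.
C to G spans five letter names (C-D-E-F-G), plus an octave: a twelfth.
The perfect twelfth spans 19 semitones, and C2 to G3 is exactly 19 semitones — so this is a perfect twelfth.
(Equivalently, a compound perfect fifth: a perfect fifth plus an octave.)

perfect twelfth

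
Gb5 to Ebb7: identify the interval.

minor 13th

G to E spans six letter names (G-A-B-C-D-E), plus an octave, so the interval is some kind of thirteenth.
A major thirteenth would be 21 semitones, but Gb5 to Ebb7 is 20 — one semitone narrower, making it a minor thirteenth.
(Equivalently, a compound minor sixth: a minor sixth plus an octave.)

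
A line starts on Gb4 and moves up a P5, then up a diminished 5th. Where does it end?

Up a perfect fifth from Gb4: Db5 (7 semitones up).
A diminished fifth up from Db5 is Abb5.

Abb5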